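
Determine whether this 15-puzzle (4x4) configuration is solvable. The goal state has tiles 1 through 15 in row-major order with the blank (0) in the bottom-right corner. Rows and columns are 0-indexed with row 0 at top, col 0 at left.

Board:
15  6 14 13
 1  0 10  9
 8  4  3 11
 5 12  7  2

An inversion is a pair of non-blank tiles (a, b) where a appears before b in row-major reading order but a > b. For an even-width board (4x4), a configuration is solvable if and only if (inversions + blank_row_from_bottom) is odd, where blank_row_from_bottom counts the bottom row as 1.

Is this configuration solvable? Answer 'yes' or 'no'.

Inversions: 70
Blank is in row 1 (0-indexed from top), which is row 3 counting from the bottom (bottom = 1).
70 + 3 = 73, which is odd, so the puzzle is solvable.

Answer: yes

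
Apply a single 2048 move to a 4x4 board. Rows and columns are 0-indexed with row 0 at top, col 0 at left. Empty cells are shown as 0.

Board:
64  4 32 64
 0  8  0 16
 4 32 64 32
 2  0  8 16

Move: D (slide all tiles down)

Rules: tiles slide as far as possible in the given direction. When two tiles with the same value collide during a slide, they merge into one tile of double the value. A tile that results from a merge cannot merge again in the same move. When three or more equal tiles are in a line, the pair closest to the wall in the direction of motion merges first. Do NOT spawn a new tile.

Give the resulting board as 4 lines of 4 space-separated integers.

Slide down:
col 0: [64, 0, 4, 2] -> [0, 64, 4, 2]
col 1: [4, 8, 32, 0] -> [0, 4, 8, 32]
col 2: [32, 0, 64, 8] -> [0, 32, 64, 8]
col 3: [64, 16, 32, 16] -> [64, 16, 32, 16]

Answer:  0  0  0 64
64  4 32 16
 4  8 64 32
 2 32  8 16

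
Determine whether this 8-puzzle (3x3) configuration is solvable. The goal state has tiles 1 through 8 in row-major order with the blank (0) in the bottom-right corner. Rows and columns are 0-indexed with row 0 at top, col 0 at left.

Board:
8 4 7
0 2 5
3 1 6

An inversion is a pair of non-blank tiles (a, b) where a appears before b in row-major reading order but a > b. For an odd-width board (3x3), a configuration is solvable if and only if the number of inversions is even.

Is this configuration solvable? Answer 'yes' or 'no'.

Inversions (pairs i<j in row-major order where tile[i] > tile[j] > 0): 19
19 is odd, so the puzzle is not solvable.

Answer: no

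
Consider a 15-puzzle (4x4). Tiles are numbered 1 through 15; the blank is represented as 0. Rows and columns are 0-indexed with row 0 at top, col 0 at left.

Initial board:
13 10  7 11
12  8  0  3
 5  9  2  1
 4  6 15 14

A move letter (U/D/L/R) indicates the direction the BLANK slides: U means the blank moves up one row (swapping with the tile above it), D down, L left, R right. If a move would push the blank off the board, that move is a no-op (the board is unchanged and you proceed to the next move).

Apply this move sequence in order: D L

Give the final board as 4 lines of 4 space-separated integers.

Answer: 13 10  7 11
12  8  2  3
 5  0  9  1
 4  6 15 14

Derivation:
After move 1 (D):
13 10  7 11
12  8  2  3
 5  9  0  1
 4  6 15 14

After move 2 (L):
13 10  7 11
12  8  2  3
 5  0  9  1
 4  6 15 14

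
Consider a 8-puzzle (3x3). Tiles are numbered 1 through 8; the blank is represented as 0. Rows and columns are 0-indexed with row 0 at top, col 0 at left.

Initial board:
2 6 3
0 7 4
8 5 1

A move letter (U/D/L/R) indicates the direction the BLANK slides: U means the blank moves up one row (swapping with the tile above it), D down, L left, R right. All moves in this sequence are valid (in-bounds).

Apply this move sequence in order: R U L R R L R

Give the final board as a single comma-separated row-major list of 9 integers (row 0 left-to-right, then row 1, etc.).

After move 1 (R):
2 6 3
7 0 4
8 5 1

After move 2 (U):
2 0 3
7 6 4
8 5 1

After move 3 (L):
0 2 3
7 6 4
8 5 1

After move 4 (R):
2 0 3
7 6 4
8 5 1

After move 5 (R):
2 3 0
7 6 4
8 5 1

After move 6 (L):
2 0 3
7 6 4
8 5 1

After move 7 (R):
2 3 0
7 6 4
8 5 1

Answer: 2, 3, 0, 7, 6, 4, 8, 5, 1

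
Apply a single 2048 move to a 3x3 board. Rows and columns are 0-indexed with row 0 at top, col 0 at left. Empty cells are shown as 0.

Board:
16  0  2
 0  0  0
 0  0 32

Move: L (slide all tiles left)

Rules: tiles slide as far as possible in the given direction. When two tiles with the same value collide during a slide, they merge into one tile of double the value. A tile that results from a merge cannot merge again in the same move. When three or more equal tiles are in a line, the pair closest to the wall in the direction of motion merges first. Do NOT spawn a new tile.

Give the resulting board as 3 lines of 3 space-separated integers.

Slide left:
row 0: [16, 0, 2] -> [16, 2, 0]
row 1: [0, 0, 0] -> [0, 0, 0]
row 2: [0, 0, 32] -> [32, 0, 0]

Answer: 16  2  0
 0  0  0
32  0  0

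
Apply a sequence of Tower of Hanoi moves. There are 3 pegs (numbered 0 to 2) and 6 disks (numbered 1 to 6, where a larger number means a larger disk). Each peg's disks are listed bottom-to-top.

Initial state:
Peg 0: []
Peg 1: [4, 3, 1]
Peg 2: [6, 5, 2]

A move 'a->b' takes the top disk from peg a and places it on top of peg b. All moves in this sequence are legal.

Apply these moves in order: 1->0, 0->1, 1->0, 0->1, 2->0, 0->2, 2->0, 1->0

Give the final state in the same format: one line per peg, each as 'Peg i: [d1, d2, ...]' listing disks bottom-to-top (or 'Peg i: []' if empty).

Answer: Peg 0: [2, 1]
Peg 1: [4, 3]
Peg 2: [6, 5]

Derivation:
After move 1 (1->0):
Peg 0: [1]
Peg 1: [4, 3]
Peg 2: [6, 5, 2]

After move 2 (0->1):
Peg 0: []
Peg 1: [4, 3, 1]
Peg 2: [6, 5, 2]

After move 3 (1->0):
Peg 0: [1]
Peg 1: [4, 3]
Peg 2: [6, 5, 2]

After move 4 (0->1):
Peg 0: []
Peg 1: [4, 3, 1]
Peg 2: [6, 5, 2]

After move 5 (2->0):
Peg 0: [2]
Peg 1: [4, 3, 1]
Peg 2: [6, 5]

After move 6 (0->2):
Peg 0: []
Peg 1: [4, 3, 1]
Peg 2: [6, 5, 2]

After move 7 (2->0):
Peg 0: [2]
Peg 1: [4, 3, 1]
Peg 2: [6, 5]

After move 8 (1->0):
Peg 0: [2, 1]
Peg 1: [4, 3]
Peg 2: [6, 5]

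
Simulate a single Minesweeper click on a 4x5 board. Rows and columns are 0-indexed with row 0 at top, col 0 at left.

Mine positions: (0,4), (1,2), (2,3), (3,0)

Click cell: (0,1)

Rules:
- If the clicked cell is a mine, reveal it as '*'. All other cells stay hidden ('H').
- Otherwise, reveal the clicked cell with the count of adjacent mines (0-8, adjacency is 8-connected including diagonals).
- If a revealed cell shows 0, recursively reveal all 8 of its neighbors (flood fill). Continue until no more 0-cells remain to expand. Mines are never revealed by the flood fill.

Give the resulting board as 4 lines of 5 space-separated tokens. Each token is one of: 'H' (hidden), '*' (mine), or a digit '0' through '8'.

H 1 H H H
H H H H H
H H H H H
H H H H H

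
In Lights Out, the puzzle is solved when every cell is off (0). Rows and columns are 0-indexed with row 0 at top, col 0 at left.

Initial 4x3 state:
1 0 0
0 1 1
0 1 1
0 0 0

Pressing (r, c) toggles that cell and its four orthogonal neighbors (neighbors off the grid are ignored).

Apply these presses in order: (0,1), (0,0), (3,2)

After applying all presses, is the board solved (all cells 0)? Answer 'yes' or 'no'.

Answer: no

Derivation:
After press 1 at (0,1):
0 1 1
0 0 1
0 1 1
0 0 0

After press 2 at (0,0):
1 0 1
1 0 1
0 1 1
0 0 0

After press 3 at (3,2):
1 0 1
1 0 1
0 1 0
0 1 1

Lights still on: 7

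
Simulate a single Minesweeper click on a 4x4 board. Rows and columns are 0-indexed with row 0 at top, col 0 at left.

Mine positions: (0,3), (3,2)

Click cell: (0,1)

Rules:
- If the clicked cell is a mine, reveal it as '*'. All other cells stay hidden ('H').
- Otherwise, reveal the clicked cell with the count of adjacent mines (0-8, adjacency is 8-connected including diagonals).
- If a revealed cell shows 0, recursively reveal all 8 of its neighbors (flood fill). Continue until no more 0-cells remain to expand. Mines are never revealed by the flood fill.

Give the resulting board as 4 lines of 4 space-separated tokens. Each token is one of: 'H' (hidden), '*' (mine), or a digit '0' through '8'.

0 0 1 H
0 0 1 H
0 1 1 H
0 1 H H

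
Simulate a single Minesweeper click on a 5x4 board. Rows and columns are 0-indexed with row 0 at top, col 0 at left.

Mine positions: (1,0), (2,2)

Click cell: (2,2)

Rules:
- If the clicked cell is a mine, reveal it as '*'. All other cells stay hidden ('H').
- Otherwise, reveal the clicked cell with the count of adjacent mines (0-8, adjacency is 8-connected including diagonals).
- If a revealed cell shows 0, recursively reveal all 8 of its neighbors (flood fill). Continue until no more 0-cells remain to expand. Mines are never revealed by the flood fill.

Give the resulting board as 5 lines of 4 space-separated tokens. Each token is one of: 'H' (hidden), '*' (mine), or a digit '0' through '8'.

H H H H
H H H H
H H * H
H H H H
H H H H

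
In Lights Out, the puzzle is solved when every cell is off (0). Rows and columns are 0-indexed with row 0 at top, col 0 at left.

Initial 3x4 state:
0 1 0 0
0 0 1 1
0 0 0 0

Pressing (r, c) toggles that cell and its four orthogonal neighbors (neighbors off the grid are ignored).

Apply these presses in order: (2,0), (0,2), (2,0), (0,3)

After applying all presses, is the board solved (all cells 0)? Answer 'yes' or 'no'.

Answer: yes

Derivation:
After press 1 at (2,0):
0 1 0 0
1 0 1 1
1 1 0 0

After press 2 at (0,2):
0 0 1 1
1 0 0 1
1 1 0 0

After press 3 at (2,0):
0 0 1 1
0 0 0 1
0 0 0 0

After press 4 at (0,3):
0 0 0 0
0 0 0 0
0 0 0 0

Lights still on: 0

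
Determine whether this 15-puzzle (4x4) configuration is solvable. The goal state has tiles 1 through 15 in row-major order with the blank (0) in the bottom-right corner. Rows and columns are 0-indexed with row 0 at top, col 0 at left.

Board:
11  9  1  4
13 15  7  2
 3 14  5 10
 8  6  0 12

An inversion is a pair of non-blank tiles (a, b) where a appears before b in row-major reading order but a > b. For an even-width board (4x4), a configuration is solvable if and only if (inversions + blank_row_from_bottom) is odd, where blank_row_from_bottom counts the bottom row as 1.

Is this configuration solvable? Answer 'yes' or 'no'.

Answer: no

Derivation:
Inversions: 49
Blank is in row 3 (0-indexed from top), which is row 1 counting from the bottom (bottom = 1).
49 + 1 = 50, which is even, so the puzzle is not solvable.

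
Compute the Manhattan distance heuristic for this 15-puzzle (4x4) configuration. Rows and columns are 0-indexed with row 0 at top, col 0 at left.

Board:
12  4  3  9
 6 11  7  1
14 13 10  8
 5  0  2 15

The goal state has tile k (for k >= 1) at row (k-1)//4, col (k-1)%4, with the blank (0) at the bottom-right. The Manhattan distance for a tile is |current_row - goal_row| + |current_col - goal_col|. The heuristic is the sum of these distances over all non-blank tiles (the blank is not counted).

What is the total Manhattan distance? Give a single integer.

Answer: 32

Derivation:
Tile 12: (0,0)->(2,3) = 5
Tile 4: (0,1)->(0,3) = 2
Tile 3: (0,2)->(0,2) = 0
Tile 9: (0,3)->(2,0) = 5
Tile 6: (1,0)->(1,1) = 1
Tile 11: (1,1)->(2,2) = 2
Tile 7: (1,2)->(1,2) = 0
Tile 1: (1,3)->(0,0) = 4
Tile 14: (2,0)->(3,1) = 2
Tile 13: (2,1)->(3,0) = 2
Tile 10: (2,2)->(2,1) = 1
Tile 8: (2,3)->(1,3) = 1
Tile 5: (3,0)->(1,0) = 2
Tile 2: (3,2)->(0,1) = 4
Tile 15: (3,3)->(3,2) = 1
Sum: 5 + 2 + 0 + 5 + 1 + 2 + 0 + 4 + 2 + 2 + 1 + 1 + 2 + 4 + 1 = 32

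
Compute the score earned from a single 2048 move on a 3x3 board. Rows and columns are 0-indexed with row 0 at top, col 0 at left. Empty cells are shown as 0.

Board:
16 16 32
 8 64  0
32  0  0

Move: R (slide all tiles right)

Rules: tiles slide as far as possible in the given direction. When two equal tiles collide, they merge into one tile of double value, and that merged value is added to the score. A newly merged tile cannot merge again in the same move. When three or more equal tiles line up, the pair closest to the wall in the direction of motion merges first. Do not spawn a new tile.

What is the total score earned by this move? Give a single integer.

Slide right:
row 0: [16, 16, 32] -> [0, 32, 32]  score +32 (running 32)
row 1: [8, 64, 0] -> [0, 8, 64]  score +0 (running 32)
row 2: [32, 0, 0] -> [0, 0, 32]  score +0 (running 32)
Board after move:
 0 32 32
 0  8 64
 0  0 32

Answer: 32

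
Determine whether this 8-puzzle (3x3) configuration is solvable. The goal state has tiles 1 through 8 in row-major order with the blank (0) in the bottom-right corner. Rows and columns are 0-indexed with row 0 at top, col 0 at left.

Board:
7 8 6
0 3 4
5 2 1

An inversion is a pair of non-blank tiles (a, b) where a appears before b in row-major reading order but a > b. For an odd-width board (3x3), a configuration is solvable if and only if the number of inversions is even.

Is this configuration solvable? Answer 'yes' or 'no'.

Inversions (pairs i<j in row-major order where tile[i] > tile[j] > 0): 24
24 is even, so the puzzle is solvable.

Answer: yes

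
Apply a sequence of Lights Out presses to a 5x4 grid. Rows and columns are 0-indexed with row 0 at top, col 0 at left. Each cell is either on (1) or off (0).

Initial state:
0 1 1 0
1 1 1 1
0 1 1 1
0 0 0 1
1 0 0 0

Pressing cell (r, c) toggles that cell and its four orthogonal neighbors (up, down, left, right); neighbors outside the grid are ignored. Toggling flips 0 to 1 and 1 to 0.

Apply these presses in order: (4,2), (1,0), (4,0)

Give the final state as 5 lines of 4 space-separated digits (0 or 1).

Answer: 1 1 1 0
0 0 1 1
1 1 1 1
1 0 1 1
0 0 1 1

Derivation:
After press 1 at (4,2):
0 1 1 0
1 1 1 1
0 1 1 1
0 0 1 1
1 1 1 1

After press 2 at (1,0):
1 1 1 0
0 0 1 1
1 1 1 1
0 0 1 1
1 1 1 1

After press 3 at (4,0):
1 1 1 0
0 0 1 1
1 1 1 1
1 0 1 1
0 0 1 1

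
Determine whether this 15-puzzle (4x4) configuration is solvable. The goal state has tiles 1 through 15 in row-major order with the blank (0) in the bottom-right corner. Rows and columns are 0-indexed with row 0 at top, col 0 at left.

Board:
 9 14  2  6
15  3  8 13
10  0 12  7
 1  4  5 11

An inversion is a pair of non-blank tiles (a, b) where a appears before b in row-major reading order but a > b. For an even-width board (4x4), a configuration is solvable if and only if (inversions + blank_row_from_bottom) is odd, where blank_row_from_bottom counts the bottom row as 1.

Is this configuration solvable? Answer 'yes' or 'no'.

Inversions: 59
Blank is in row 2 (0-indexed from top), which is row 2 counting from the bottom (bottom = 1).
59 + 2 = 61, which is odd, so the puzzle is solvable.

Answer: yes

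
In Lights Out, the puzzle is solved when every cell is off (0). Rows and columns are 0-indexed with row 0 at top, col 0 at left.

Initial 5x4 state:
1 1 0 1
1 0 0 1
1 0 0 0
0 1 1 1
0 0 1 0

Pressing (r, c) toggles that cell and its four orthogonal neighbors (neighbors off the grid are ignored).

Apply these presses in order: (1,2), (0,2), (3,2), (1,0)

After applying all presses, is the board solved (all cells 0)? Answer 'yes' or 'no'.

After press 1 at (1,2):
1 1 1 1
1 1 1 0
1 0 1 0
0 1 1 1
0 0 1 0

After press 2 at (0,2):
1 0 0 0
1 1 0 0
1 0 1 0
0 1 1 1
0 0 1 0

After press 3 at (3,2):
1 0 0 0
1 1 0 0
1 0 0 0
0 0 0 0
0 0 0 0

After press 4 at (1,0):
0 0 0 0
0 0 0 0
0 0 0 0
0 0 0 0
0 0 0 0

Lights still on: 0

Answer: yes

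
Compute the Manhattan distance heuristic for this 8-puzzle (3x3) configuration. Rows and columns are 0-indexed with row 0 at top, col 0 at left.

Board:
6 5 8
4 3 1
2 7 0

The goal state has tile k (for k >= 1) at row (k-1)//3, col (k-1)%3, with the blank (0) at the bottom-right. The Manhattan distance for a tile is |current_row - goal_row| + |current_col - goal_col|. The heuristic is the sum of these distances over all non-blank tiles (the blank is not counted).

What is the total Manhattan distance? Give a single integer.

Answer: 16

Derivation:
Tile 6: at (0,0), goal (1,2), distance |0-1|+|0-2| = 3
Tile 5: at (0,1), goal (1,1), distance |0-1|+|1-1| = 1
Tile 8: at (0,2), goal (2,1), distance |0-2|+|2-1| = 3
Tile 4: at (1,0), goal (1,0), distance |1-1|+|0-0| = 0
Tile 3: at (1,1), goal (0,2), distance |1-0|+|1-2| = 2
Tile 1: at (1,2), goal (0,0), distance |1-0|+|2-0| = 3
Tile 2: at (2,0), goal (0,1), distance |2-0|+|0-1| = 3
Tile 7: at (2,1), goal (2,0), distance |2-2|+|1-0| = 1
Sum: 3 + 1 + 3 + 0 + 2 + 3 + 3 + 1 = 16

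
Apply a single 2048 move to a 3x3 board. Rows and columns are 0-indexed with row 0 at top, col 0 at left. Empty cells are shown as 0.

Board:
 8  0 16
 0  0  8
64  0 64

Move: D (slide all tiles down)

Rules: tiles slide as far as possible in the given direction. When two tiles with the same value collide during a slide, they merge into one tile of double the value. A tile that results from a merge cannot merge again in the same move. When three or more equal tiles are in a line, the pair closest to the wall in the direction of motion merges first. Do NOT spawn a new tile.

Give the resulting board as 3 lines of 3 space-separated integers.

Answer:  0  0 16
 8  0  8
64  0 64

Derivation:
Slide down:
col 0: [8, 0, 64] -> [0, 8, 64]
col 1: [0, 0, 0] -> [0, 0, 0]
col 2: [16, 8, 64] -> [16, 8, 64]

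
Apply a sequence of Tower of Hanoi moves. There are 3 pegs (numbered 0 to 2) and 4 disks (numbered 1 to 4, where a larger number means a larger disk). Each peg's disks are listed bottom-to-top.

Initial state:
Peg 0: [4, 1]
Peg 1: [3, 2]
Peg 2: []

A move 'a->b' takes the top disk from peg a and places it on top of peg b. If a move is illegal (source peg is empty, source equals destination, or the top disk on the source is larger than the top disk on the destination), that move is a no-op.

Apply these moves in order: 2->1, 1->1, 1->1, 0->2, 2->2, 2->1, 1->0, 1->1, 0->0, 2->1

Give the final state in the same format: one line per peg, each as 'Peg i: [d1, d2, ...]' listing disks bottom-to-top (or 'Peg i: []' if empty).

Answer: Peg 0: [4, 1]
Peg 1: [3, 2]
Peg 2: []

Derivation:
After move 1 (2->1):
Peg 0: [4, 1]
Peg 1: [3, 2]
Peg 2: []

After move 2 (1->1):
Peg 0: [4, 1]
Peg 1: [3, 2]
Peg 2: []

After move 3 (1->1):
Peg 0: [4, 1]
Peg 1: [3, 2]
Peg 2: []

After move 4 (0->2):
Peg 0: [4]
Peg 1: [3, 2]
Peg 2: [1]

After move 5 (2->2):
Peg 0: [4]
Peg 1: [3, 2]
Peg 2: [1]

After move 6 (2->1):
Peg 0: [4]
Peg 1: [3, 2, 1]
Peg 2: []

After move 7 (1->0):
Peg 0: [4, 1]
Peg 1: [3, 2]
Peg 2: []

After move 8 (1->1):
Peg 0: [4, 1]
Peg 1: [3, 2]
Peg 2: []

After move 9 (0->0):
Peg 0: [4, 1]
Peg 1: [3, 2]
Peg 2: []

After move 10 (2->1):
Peg 0: [4, 1]
Peg 1: [3, 2]
Peg 2: []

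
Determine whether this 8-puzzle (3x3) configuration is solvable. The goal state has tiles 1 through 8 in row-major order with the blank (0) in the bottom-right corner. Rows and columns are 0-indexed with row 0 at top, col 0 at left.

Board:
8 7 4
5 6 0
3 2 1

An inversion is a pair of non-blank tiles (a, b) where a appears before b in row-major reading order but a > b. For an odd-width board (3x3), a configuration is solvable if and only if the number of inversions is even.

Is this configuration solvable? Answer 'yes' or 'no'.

Inversions (pairs i<j in row-major order where tile[i] > tile[j] > 0): 25
25 is odd, so the puzzle is not solvable.

Answer: no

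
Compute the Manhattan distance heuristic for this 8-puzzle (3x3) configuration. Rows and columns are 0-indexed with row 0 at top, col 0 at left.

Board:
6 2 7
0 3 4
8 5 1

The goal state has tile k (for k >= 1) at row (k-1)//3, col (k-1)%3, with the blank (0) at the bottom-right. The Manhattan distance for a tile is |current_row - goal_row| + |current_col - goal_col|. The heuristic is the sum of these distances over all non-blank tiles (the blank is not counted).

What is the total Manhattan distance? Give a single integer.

Answer: 17

Derivation:
Tile 6: (0,0)->(1,2) = 3
Tile 2: (0,1)->(0,1) = 0
Tile 7: (0,2)->(2,0) = 4
Tile 3: (1,1)->(0,2) = 2
Tile 4: (1,2)->(1,0) = 2
Tile 8: (2,0)->(2,1) = 1
Tile 5: (2,1)->(1,1) = 1
Tile 1: (2,2)->(0,0) = 4
Sum: 3 + 0 + 4 + 2 + 2 + 1 + 1 + 4 = 17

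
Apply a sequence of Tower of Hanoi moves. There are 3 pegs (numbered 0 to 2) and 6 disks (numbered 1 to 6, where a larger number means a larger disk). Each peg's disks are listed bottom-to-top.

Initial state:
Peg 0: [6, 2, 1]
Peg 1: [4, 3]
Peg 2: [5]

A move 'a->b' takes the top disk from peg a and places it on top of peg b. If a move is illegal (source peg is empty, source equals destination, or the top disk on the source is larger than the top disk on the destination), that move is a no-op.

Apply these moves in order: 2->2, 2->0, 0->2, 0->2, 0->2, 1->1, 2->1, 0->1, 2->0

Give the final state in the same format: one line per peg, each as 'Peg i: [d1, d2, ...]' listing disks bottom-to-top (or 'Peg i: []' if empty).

After move 1 (2->2):
Peg 0: [6, 2, 1]
Peg 1: [4, 3]
Peg 2: [5]

After move 2 (2->0):
Peg 0: [6, 2, 1]
Peg 1: [4, 3]
Peg 2: [5]

After move 3 (0->2):
Peg 0: [6, 2]
Peg 1: [4, 3]
Peg 2: [5, 1]

After move 4 (0->2):
Peg 0: [6, 2]
Peg 1: [4, 3]
Peg 2: [5, 1]

After move 5 (0->2):
Peg 0: [6, 2]
Peg 1: [4, 3]
Peg 2: [5, 1]

After move 6 (1->1):
Peg 0: [6, 2]
Peg 1: [4, 3]
Peg 2: [5, 1]

After move 7 (2->1):
Peg 0: [6, 2]
Peg 1: [4, 3, 1]
Peg 2: [5]

After move 8 (0->1):
Peg 0: [6, 2]
Peg 1: [4, 3, 1]
Peg 2: [5]

After move 9 (2->0):
Peg 0: [6, 2]
Peg 1: [4, 3, 1]
Peg 2: [5]

Answer: Peg 0: [6, 2]
Peg 1: [4, 3, 1]
Peg 2: [5]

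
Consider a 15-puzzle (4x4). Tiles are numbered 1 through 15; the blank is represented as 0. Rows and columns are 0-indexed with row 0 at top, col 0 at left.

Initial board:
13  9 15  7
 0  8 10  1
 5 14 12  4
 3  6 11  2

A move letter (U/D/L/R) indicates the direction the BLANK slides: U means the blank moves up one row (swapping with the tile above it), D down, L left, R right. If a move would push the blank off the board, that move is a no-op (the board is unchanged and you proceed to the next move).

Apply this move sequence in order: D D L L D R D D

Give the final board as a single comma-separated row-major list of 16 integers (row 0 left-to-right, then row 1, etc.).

After move 1 (D):
13  9 15  7
 5  8 10  1
 0 14 12  4
 3  6 11  2

After move 2 (D):
13  9 15  7
 5  8 10  1
 3 14 12  4
 0  6 11  2

After move 3 (L):
13  9 15  7
 5  8 10  1
 3 14 12  4
 0  6 11  2

After move 4 (L):
13  9 15  7
 5  8 10  1
 3 14 12  4
 0  6 11  2

After move 5 (D):
13  9 15  7
 5  8 10  1
 3 14 12  4
 0  6 11  2

After move 6 (R):
13  9 15  7
 5  8 10  1
 3 14 12  4
 6  0 11  2

After move 7 (D):
13  9 15  7
 5  8 10  1
 3 14 12  4
 6  0 11  2

After move 8 (D):
13  9 15  7
 5  8 10  1
 3 14 12  4
 6  0 11  2

Answer: 13, 9, 15, 7, 5, 8, 10, 1, 3, 14, 12, 4, 6, 0, 11, 2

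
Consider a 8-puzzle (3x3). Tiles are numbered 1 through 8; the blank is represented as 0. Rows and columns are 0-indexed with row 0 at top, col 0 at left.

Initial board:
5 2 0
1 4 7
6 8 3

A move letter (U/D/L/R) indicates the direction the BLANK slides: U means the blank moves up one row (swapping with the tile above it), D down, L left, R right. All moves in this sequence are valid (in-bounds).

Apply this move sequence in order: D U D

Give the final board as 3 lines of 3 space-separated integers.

After move 1 (D):
5 2 7
1 4 0
6 8 3

After move 2 (U):
5 2 0
1 4 7
6 8 3

After move 3 (D):
5 2 7
1 4 0
6 8 3

Answer: 5 2 7
1 4 0
6 8 3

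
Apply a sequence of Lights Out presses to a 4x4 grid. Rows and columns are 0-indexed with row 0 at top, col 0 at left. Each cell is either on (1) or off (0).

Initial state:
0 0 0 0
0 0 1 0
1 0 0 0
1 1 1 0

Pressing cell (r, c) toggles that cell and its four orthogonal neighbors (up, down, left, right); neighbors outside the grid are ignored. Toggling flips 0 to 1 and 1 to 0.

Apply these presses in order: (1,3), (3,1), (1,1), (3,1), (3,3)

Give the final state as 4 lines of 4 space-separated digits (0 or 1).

Answer: 0 1 0 1
1 1 1 1
1 1 0 0
1 1 0 1

Derivation:
After press 1 at (1,3):
0 0 0 1
0 0 0 1
1 0 0 1
1 1 1 0

After press 2 at (3,1):
0 0 0 1
0 0 0 1
1 1 0 1
0 0 0 0

After press 3 at (1,1):
0 1 0 1
1 1 1 1
1 0 0 1
0 0 0 0

After press 4 at (3,1):
0 1 0 1
1 1 1 1
1 1 0 1
1 1 1 0

After press 5 at (3,3):
0 1 0 1
1 1 1 1
1 1 0 0
1 1 0 1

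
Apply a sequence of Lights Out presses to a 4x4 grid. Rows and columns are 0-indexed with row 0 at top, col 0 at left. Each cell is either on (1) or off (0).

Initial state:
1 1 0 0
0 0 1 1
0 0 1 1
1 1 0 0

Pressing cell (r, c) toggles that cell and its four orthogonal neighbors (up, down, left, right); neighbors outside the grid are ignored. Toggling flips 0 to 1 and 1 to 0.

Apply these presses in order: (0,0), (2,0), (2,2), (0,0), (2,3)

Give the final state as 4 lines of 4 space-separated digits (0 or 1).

Answer: 1 1 0 0
1 0 0 0
1 0 1 1
0 1 1 1

Derivation:
After press 1 at (0,0):
0 0 0 0
1 0 1 1
0 0 1 1
1 1 0 0

After press 2 at (2,0):
0 0 0 0
0 0 1 1
1 1 1 1
0 1 0 0

After press 3 at (2,2):
0 0 0 0
0 0 0 1
1 0 0 0
0 1 1 0

After press 4 at (0,0):
1 1 0 0
1 0 0 1
1 0 0 0
0 1 1 0

After press 5 at (2,3):
1 1 0 0
1 0 0 0
1 0 1 1
0 1 1 1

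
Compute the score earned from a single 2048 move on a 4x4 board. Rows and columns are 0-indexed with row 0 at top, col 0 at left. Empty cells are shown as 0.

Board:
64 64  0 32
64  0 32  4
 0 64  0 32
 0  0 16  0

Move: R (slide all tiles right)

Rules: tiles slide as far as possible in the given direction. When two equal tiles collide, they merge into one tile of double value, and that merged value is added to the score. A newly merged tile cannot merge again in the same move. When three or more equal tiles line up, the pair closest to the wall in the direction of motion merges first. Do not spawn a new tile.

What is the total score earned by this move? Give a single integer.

Slide right:
row 0: [64, 64, 0, 32] -> [0, 0, 128, 32]  score +128 (running 128)
row 1: [64, 0, 32, 4] -> [0, 64, 32, 4]  score +0 (running 128)
row 2: [0, 64, 0, 32] -> [0, 0, 64, 32]  score +0 (running 128)
row 3: [0, 0, 16, 0] -> [0, 0, 0, 16]  score +0 (running 128)
Board after move:
  0   0 128  32
  0  64  32   4
  0   0  64  32
  0   0   0  16

Answer: 128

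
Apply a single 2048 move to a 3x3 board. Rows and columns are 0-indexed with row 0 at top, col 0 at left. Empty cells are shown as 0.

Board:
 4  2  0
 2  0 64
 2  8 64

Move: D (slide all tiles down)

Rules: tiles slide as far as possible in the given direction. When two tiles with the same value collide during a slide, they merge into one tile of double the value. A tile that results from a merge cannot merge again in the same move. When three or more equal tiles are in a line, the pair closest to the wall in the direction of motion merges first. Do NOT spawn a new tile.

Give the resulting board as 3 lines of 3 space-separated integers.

Slide down:
col 0: [4, 2, 2] -> [0, 4, 4]
col 1: [2, 0, 8] -> [0, 2, 8]
col 2: [0, 64, 64] -> [0, 0, 128]

Answer:   0   0   0
  4   2   0
  4   8 128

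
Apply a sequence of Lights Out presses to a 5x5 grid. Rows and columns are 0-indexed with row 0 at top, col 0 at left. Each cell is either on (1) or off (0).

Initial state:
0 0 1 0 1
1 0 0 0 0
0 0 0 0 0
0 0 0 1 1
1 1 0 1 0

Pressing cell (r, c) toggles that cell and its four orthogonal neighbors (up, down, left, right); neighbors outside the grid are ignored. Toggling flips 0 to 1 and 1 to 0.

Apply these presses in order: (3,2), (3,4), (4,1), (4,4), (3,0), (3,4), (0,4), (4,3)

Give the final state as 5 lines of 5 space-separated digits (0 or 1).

Answer: 0 0 1 1 0
1 0 0 0 1
1 0 1 0 0
1 1 1 1 0
1 0 1 1 0

Derivation:
After press 1 at (3,2):
0 0 1 0 1
1 0 0 0 0
0 0 1 0 0
0 1 1 0 1
1 1 1 1 0

After press 2 at (3,4):
0 0 1 0 1
1 0 0 0 0
0 0 1 0 1
0 1 1 1 0
1 1 1 1 1

After press 3 at (4,1):
0 0 1 0 1
1 0 0 0 0
0 0 1 0 1
0 0 1 1 0
0 0 0 1 1

After press 4 at (4,4):
0 0 1 0 1
1 0 0 0 0
0 0 1 0 1
0 0 1 1 1
0 0 0 0 0

After press 5 at (3,0):
0 0 1 0 1
1 0 0 0 0
1 0 1 0 1
1 1 1 1 1
1 0 0 0 0

After press 6 at (3,4):
0 0 1 0 1
1 0 0 0 0
1 0 1 0 0
1 1 1 0 0
1 0 0 0 1

After press 7 at (0,4):
0 0 1 1 0
1 0 0 0 1
1 0 1 0 0
1 1 1 0 0
1 0 0 0 1

After press 8 at (4,3):
0 0 1 1 0
1 0 0 0 1
1 0 1 0 0
1 1 1 1 0
1 0 1 1 0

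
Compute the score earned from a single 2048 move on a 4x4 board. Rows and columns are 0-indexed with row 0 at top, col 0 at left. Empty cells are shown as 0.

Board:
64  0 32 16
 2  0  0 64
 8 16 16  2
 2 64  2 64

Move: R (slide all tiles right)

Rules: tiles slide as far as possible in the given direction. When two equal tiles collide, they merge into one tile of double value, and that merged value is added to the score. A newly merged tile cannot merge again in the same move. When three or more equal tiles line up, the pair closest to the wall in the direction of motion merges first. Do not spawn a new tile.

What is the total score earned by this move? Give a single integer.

Slide right:
row 0: [64, 0, 32, 16] -> [0, 64, 32, 16]  score +0 (running 0)
row 1: [2, 0, 0, 64] -> [0, 0, 2, 64]  score +0 (running 0)
row 2: [8, 16, 16, 2] -> [0, 8, 32, 2]  score +32 (running 32)
row 3: [2, 64, 2, 64] -> [2, 64, 2, 64]  score +0 (running 32)
Board after move:
 0 64 32 16
 0  0  2 64
 0  8 32  2
 2 64  2 64

Answer: 32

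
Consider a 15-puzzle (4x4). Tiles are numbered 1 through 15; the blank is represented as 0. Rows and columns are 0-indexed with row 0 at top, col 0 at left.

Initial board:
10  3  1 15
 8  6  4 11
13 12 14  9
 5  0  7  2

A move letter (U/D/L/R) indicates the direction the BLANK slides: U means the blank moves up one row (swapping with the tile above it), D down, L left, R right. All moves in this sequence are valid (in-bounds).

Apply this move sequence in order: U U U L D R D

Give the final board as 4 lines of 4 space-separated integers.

After move 1 (U):
10  3  1 15
 8  6  4 11
13  0 14  9
 5 12  7  2

After move 2 (U):
10  3  1 15
 8  0  4 11
13  6 14  9
 5 12  7  2

After move 3 (U):
10  0  1 15
 8  3  4 11
13  6 14  9
 5 12  7  2

After move 4 (L):
 0 10  1 15
 8  3  4 11
13  6 14  9
 5 12  7  2

After move 5 (D):
 8 10  1 15
 0  3  4 11
13  6 14  9
 5 12  7  2

After move 6 (R):
 8 10  1 15
 3  0  4 11
13  6 14  9
 5 12  7  2

After move 7 (D):
 8 10  1 15
 3  6  4 11
13  0 14  9
 5 12  7  2

Answer:  8 10  1 15
 3  6  4 11
13  0 14  9
 5 12  7  2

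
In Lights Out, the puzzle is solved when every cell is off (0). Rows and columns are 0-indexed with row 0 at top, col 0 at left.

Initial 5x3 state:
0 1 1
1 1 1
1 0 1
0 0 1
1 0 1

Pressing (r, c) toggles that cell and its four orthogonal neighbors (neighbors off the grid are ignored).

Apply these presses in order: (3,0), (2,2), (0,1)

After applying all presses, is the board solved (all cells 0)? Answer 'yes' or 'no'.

After press 1 at (3,0):
0 1 1
1 1 1
0 0 1
1 1 1
0 0 1

After press 2 at (2,2):
0 1 1
1 1 0
0 1 0
1 1 0
0 0 1

After press 3 at (0,1):
1 0 0
1 0 0
0 1 0
1 1 0
0 0 1

Lights still on: 6

Answer: no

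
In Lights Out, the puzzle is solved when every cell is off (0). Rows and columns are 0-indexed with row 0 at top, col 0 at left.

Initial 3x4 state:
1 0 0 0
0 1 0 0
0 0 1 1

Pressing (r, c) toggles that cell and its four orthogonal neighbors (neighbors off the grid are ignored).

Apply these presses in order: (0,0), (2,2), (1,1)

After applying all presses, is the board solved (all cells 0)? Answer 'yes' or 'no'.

After press 1 at (0,0):
0 1 0 0
1 1 0 0
0 0 1 1

After press 2 at (2,2):
0 1 0 0
1 1 1 0
0 1 0 0

After press 3 at (1,1):
0 0 0 0
0 0 0 0
0 0 0 0

Lights still on: 0

Answer: yes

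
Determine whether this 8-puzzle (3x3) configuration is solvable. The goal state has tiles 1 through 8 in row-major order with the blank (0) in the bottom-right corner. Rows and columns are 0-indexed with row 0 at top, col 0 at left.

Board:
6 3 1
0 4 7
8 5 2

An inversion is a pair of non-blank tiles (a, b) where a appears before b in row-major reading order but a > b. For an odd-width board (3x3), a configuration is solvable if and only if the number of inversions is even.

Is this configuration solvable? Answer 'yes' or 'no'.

Inversions (pairs i<j in row-major order where tile[i] > tile[j] > 0): 13
13 is odd, so the puzzle is not solvable.

Answer: no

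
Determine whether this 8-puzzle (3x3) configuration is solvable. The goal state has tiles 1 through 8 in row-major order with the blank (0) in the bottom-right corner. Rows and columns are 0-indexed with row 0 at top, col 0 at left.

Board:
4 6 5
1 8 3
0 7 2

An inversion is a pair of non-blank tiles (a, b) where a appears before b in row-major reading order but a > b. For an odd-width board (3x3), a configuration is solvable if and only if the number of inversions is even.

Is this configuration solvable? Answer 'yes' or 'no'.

Inversions (pairs i<j in row-major order where tile[i] > tile[j] > 0): 15
15 is odd, so the puzzle is not solvable.

Answer: no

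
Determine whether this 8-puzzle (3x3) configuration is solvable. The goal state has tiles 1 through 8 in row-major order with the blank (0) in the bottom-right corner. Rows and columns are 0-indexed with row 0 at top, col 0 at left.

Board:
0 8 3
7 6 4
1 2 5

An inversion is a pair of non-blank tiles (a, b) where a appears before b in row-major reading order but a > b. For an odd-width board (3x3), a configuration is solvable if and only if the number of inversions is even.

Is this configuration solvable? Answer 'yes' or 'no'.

Inversions (pairs i<j in row-major order where tile[i] > tile[j] > 0): 20
20 is even, so the puzzle is solvable.

Answer: yes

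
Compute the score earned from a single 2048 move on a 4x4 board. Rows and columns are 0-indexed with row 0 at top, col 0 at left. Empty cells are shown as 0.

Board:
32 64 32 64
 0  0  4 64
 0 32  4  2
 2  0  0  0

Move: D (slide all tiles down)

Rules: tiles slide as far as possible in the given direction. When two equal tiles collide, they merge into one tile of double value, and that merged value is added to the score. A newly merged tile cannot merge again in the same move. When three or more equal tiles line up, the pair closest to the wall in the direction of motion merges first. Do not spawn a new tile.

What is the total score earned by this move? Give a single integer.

Answer: 136

Derivation:
Slide down:
col 0: [32, 0, 0, 2] -> [0, 0, 32, 2]  score +0 (running 0)
col 1: [64, 0, 32, 0] -> [0, 0, 64, 32]  score +0 (running 0)
col 2: [32, 4, 4, 0] -> [0, 0, 32, 8]  score +8 (running 8)
col 3: [64, 64, 2, 0] -> [0, 0, 128, 2]  score +128 (running 136)
Board after move:
  0   0   0   0
  0   0   0   0
 32  64  32 128
  2  32   8   2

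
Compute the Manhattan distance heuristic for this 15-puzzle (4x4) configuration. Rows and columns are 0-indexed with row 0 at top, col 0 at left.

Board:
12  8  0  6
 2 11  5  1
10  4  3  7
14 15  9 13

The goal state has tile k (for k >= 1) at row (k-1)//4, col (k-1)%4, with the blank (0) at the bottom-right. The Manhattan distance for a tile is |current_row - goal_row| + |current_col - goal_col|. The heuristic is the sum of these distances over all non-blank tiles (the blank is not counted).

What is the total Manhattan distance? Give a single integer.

Tile 12: at (0,0), goal (2,3), distance |0-2|+|0-3| = 5
Tile 8: at (0,1), goal (1,3), distance |0-1|+|1-3| = 3
Tile 6: at (0,3), goal (1,1), distance |0-1|+|3-1| = 3
Tile 2: at (1,0), goal (0,1), distance |1-0|+|0-1| = 2
Tile 11: at (1,1), goal (2,2), distance |1-2|+|1-2| = 2
Tile 5: at (1,2), goal (1,0), distance |1-1|+|2-0| = 2
Tile 1: at (1,3), goal (0,0), distance |1-0|+|3-0| = 4
Tile 10: at (2,0), goal (2,1), distance |2-2|+|0-1| = 1
Tile 4: at (2,1), goal (0,3), distance |2-0|+|1-3| = 4
Tile 3: at (2,2), goal (0,2), distance |2-0|+|2-2| = 2
Tile 7: at (2,3), goal (1,2), distance |2-1|+|3-2| = 2
Tile 14: at (3,0), goal (3,1), distance |3-3|+|0-1| = 1
Tile 15: at (3,1), goal (3,2), distance |3-3|+|1-2| = 1
Tile 9: at (3,2), goal (2,0), distance |3-2|+|2-0| = 3
Tile 13: at (3,3), goal (3,0), distance |3-3|+|3-0| = 3
Sum: 5 + 3 + 3 + 2 + 2 + 2 + 4 + 1 + 4 + 2 + 2 + 1 + 1 + 3 + 3 = 38

Answer: 38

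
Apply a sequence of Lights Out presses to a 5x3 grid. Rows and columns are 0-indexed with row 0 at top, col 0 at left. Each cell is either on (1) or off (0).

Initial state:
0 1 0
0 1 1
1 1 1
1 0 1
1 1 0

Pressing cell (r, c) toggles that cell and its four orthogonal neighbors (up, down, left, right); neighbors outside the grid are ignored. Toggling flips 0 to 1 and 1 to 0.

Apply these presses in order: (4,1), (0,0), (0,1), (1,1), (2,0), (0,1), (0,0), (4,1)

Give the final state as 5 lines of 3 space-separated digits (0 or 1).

Answer: 0 0 0
0 0 0
0 1 1
0 0 1
1 1 0

Derivation:
After press 1 at (4,1):
0 1 0
0 1 1
1 1 1
1 1 1
0 0 1

After press 2 at (0,0):
1 0 0
1 1 1
1 1 1
1 1 1
0 0 1

After press 3 at (0,1):
0 1 1
1 0 1
1 1 1
1 1 1
0 0 1

After press 4 at (1,1):
0 0 1
0 1 0
1 0 1
1 1 1
0 0 1

After press 5 at (2,0):
0 0 1
1 1 0
0 1 1
0 1 1
0 0 1

After press 6 at (0,1):
1 1 0
1 0 0
0 1 1
0 1 1
0 0 1

After press 7 at (0,0):
0 0 0
0 0 0
0 1 1
0 1 1
0 0 1

After press 8 at (4,1):
0 0 0
0 0 0
0 1 1
0 0 1
1 1 0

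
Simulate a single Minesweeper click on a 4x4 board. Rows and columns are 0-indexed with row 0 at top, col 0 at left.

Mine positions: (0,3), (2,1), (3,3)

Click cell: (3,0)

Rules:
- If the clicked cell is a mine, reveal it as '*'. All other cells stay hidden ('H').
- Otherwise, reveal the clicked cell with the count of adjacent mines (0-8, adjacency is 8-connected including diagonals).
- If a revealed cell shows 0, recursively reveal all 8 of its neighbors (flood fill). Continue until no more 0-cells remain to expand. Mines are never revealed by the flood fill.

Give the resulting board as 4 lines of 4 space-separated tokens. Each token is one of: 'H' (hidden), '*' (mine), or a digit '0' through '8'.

H H H H
H H H H
H H H H
1 H H H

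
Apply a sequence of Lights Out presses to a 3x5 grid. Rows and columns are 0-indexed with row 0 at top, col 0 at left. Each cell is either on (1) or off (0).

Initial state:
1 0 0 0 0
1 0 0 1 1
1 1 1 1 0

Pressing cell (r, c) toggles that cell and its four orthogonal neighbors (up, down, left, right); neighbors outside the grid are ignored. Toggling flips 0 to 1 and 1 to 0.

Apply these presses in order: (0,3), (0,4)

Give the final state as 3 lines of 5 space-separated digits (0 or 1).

After press 1 at (0,3):
1 0 1 1 1
1 0 0 0 1
1 1 1 1 0

After press 2 at (0,4):
1 0 1 0 0
1 0 0 0 0
1 1 1 1 0

Answer: 1 0 1 0 0
1 0 0 0 0
1 1 1 1 0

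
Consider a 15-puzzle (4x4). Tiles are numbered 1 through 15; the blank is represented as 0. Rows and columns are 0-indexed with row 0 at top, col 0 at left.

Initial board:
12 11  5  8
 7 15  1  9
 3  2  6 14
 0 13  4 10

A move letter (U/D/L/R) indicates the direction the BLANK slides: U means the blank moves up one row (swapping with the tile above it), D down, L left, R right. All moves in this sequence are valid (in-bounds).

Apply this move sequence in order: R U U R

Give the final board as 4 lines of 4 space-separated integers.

After move 1 (R):
12 11  5  8
 7 15  1  9
 3  2  6 14
13  0  4 10

After move 2 (U):
12 11  5  8
 7 15  1  9
 3  0  6 14
13  2  4 10

After move 3 (U):
12 11  5  8
 7  0  1  9
 3 15  6 14
13  2  4 10

After move 4 (R):
12 11  5  8
 7  1  0  9
 3 15  6 14
13  2  4 10

Answer: 12 11  5  8
 7  1  0  9
 3 15  6 14
13  2  4 10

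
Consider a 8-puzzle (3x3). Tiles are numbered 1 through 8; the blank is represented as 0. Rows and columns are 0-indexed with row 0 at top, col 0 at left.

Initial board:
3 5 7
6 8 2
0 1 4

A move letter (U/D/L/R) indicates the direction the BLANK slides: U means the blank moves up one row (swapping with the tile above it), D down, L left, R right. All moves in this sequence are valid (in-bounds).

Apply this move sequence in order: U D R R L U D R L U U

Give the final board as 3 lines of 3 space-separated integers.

After move 1 (U):
3 5 7
0 8 2
6 1 4

After move 2 (D):
3 5 7
6 8 2
0 1 4

After move 3 (R):
3 5 7
6 8 2
1 0 4

After move 4 (R):
3 5 7
6 8 2
1 4 0

After move 5 (L):
3 5 7
6 8 2
1 0 4

After move 6 (U):
3 5 7
6 0 2
1 8 4

After move 7 (D):
3 5 7
6 8 2
1 0 4

After move 8 (R):
3 5 7
6 8 2
1 4 0

After move 9 (L):
3 5 7
6 8 2
1 0 4

After move 10 (U):
3 5 7
6 0 2
1 8 4

After move 11 (U):
3 0 7
6 5 2
1 8 4

Answer: 3 0 7
6 5 2
1 8 4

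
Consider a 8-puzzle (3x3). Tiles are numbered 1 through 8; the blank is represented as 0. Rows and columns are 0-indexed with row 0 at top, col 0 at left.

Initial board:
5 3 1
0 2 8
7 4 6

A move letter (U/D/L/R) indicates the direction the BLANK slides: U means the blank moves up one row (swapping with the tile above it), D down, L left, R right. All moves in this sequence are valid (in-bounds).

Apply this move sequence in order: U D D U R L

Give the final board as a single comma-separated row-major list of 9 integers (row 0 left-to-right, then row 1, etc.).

After move 1 (U):
0 3 1
5 2 8
7 4 6

After move 2 (D):
5 3 1
0 2 8
7 4 6

After move 3 (D):
5 3 1
7 2 8
0 4 6

After move 4 (U):
5 3 1
0 2 8
7 4 6

After move 5 (R):
5 3 1
2 0 8
7 4 6

After move 6 (L):
5 3 1
0 2 8
7 4 6

Answer: 5, 3, 1, 0, 2, 8, 7, 4, 6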